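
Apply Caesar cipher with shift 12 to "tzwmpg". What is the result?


Caesar cipher: shift "tzwmpg" by 12
  't' (pos 19) + 12 = pos 5 = 'f'
  'z' (pos 25) + 12 = pos 11 = 'l'
  'w' (pos 22) + 12 = pos 8 = 'i'
  'm' (pos 12) + 12 = pos 24 = 'y'
  'p' (pos 15) + 12 = pos 1 = 'b'
  'g' (pos 6) + 12 = pos 18 = 's'
Result: fliybs

fliybs


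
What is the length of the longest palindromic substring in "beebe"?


Input: "beebe"
Checking substrings for palindromes:
  [0:4] "beeb" (len 4) => palindrome
  [2:5] "ebe" (len 3) => palindrome
  [1:3] "ee" (len 2) => palindrome
Longest palindromic substring: "beeb" with length 4

4


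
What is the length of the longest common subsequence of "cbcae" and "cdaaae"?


LCS of "cbcae" and "cdaaae"
DP table:
           c    d    a    a    a    e
      0    0    0    0    0    0    0
  c   0    1    1    1    1    1    1
  b   0    1    1    1    1    1    1
  c   0    1    1    1    1    1    1
  a   0    1    1    2    2    2    2
  e   0    1    1    2    2    2    3
LCS length = dp[5][6] = 3

3


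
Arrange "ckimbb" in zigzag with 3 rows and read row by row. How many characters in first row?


Zigzag "ckimbb" into 3 rows:
Placing characters:
  'c' => row 0
  'k' => row 1
  'i' => row 2
  'm' => row 1
  'b' => row 0
  'b' => row 1
Rows:
  Row 0: "cb"
  Row 1: "kmb"
  Row 2: "i"
First row length: 2

2


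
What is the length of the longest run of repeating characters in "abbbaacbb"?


Input: "abbbaacbb"
Scanning for longest run:
  Position 1 ('b'): new char, reset run to 1
  Position 2 ('b'): continues run of 'b', length=2
  Position 3 ('b'): continues run of 'b', length=3
  Position 4 ('a'): new char, reset run to 1
  Position 5 ('a'): continues run of 'a', length=2
  Position 6 ('c'): new char, reset run to 1
  Position 7 ('b'): new char, reset run to 1
  Position 8 ('b'): continues run of 'b', length=2
Longest run: 'b' with length 3

3


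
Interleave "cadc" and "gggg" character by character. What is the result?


Interleaving "cadc" and "gggg":
  Position 0: 'c' from first, 'g' from second => "cg"
  Position 1: 'a' from first, 'g' from second => "ag"
  Position 2: 'd' from first, 'g' from second => "dg"
  Position 3: 'c' from first, 'g' from second => "cg"
Result: cgagdgcg

cgagdgcg


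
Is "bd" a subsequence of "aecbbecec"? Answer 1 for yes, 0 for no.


Check if "bd" is a subsequence of "aecbbecec"
Greedy scan:
  Position 0 ('a'): no match needed
  Position 1 ('e'): no match needed
  Position 2 ('c'): no match needed
  Position 3 ('b'): matches sub[0] = 'b'
  Position 4 ('b'): no match needed
  Position 5 ('e'): no match needed
  Position 6 ('c'): no match needed
  Position 7 ('e'): no match needed
  Position 8 ('c'): no match needed
Only matched 1/2 characters => not a subsequence

0


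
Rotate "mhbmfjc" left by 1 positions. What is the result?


Input: "mhbmfjc", rotate left by 1
First 1 characters: "m"
Remaining characters: "hbmfjc"
Concatenate remaining + first: "hbmfjc" + "m" = "hbmfjcm"

hbmfjcm


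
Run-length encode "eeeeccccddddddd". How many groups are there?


Input: eeeeccccddddddd
Scanning for consecutive runs:
  Group 1: 'e' x 4 (positions 0-3)
  Group 2: 'c' x 4 (positions 4-7)
  Group 3: 'd' x 7 (positions 8-14)
Total groups: 3

3


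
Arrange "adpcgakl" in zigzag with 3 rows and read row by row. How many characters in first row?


Zigzag "adpcgakl" into 3 rows:
Placing characters:
  'a' => row 0
  'd' => row 1
  'p' => row 2
  'c' => row 1
  'g' => row 0
  'a' => row 1
  'k' => row 2
  'l' => row 1
Rows:
  Row 0: "ag"
  Row 1: "dcal"
  Row 2: "pk"
First row length: 2

2


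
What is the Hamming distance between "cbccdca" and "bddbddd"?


Comparing "cbccdca" and "bddbddd" position by position:
  Position 0: 'c' vs 'b' => differ
  Position 1: 'b' vs 'd' => differ
  Position 2: 'c' vs 'd' => differ
  Position 3: 'c' vs 'b' => differ
  Position 4: 'd' vs 'd' => same
  Position 5: 'c' vs 'd' => differ
  Position 6: 'a' vs 'd' => differ
Total differences (Hamming distance): 6

6


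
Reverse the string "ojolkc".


Input: ojolkc
Reading characters right to left:
  Position 5: 'c'
  Position 4: 'k'
  Position 3: 'l'
  Position 2: 'o'
  Position 1: 'j'
  Position 0: 'o'
Reversed: cklojo

cklojo


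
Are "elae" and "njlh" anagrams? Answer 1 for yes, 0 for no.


Strings: "elae", "njlh"
Sorted first:  aeel
Sorted second: hjln
Differ at position 0: 'a' vs 'h' => not anagrams

0


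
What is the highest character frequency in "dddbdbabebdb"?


Input: dddbdbabebdb
Character counts:
  'a': 1
  'b': 5
  'd': 5
  'e': 1
Maximum frequency: 5

5


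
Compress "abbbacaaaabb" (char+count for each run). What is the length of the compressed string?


Input: abbbacaaaabb
Runs:
  'a' x 1 => "a1"
  'b' x 3 => "b3"
  'a' x 1 => "a1"
  'c' x 1 => "c1"
  'a' x 4 => "a4"
  'b' x 2 => "b2"
Compressed: "a1b3a1c1a4b2"
Compressed length: 12

12


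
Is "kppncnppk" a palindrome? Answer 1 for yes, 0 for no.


Input: kppncnppk
Reversed: kppncnppk
  Compare pos 0 ('k') with pos 8 ('k'): match
  Compare pos 1 ('p') with pos 7 ('p'): match
  Compare pos 2 ('p') with pos 6 ('p'): match
  Compare pos 3 ('n') with pos 5 ('n'): match
Result: palindrome

1


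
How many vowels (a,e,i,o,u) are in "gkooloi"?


Input: gkooloi
Checking each character:
  'g' at position 0: consonant
  'k' at position 1: consonant
  'o' at position 2: vowel (running total: 1)
  'o' at position 3: vowel (running total: 2)
  'l' at position 4: consonant
  'o' at position 5: vowel (running total: 3)
  'i' at position 6: vowel (running total: 4)
Total vowels: 4

4


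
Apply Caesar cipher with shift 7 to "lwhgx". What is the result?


Caesar cipher: shift "lwhgx" by 7
  'l' (pos 11) + 7 = pos 18 = 's'
  'w' (pos 22) + 7 = pos 3 = 'd'
  'h' (pos 7) + 7 = pos 14 = 'o'
  'g' (pos 6) + 7 = pos 13 = 'n'
  'x' (pos 23) + 7 = pos 4 = 'e'
Result: sdone

sdone


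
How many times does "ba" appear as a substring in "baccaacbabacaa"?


Searching for "ba" in "baccaacbabacaa"
Scanning each position:
  Position 0: "ba" => MATCH
  Position 1: "ac" => no
  Position 2: "cc" => no
  Position 3: "ca" => no
  Position 4: "aa" => no
  Position 5: "ac" => no
  Position 6: "cb" => no
  Position 7: "ba" => MATCH
  Position 8: "ab" => no
  Position 9: "ba" => MATCH
  Position 10: "ac" => no
  Position 11: "ca" => no
  Position 12: "aa" => no
Total occurrences: 3

3


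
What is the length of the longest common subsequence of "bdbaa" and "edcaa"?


LCS of "bdbaa" and "edcaa"
DP table:
           e    d    c    a    a
      0    0    0    0    0    0
  b   0    0    0    0    0    0
  d   0    0    1    1    1    1
  b   0    0    1    1    1    1
  a   0    0    1    1    2    2
  a   0    0    1    1    2    3
LCS length = dp[5][5] = 3

3


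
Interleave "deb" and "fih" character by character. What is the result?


Interleaving "deb" and "fih":
  Position 0: 'd' from first, 'f' from second => "df"
  Position 1: 'e' from first, 'i' from second => "ei"
  Position 2: 'b' from first, 'h' from second => "bh"
Result: dfeibh

dfeibh


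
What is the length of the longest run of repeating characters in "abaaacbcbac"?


Input: "abaaacbcbac"
Scanning for longest run:
  Position 1 ('b'): new char, reset run to 1
  Position 2 ('a'): new char, reset run to 1
  Position 3 ('a'): continues run of 'a', length=2
  Position 4 ('a'): continues run of 'a', length=3
  Position 5 ('c'): new char, reset run to 1
  Position 6 ('b'): new char, reset run to 1
  Position 7 ('c'): new char, reset run to 1
  Position 8 ('b'): new char, reset run to 1
  Position 9 ('a'): new char, reset run to 1
  Position 10 ('c'): new char, reset run to 1
Longest run: 'a' with length 3

3


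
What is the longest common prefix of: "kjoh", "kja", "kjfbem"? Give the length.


Words: kjoh, kja, kjfbem
  Position 0: all 'k' => match
  Position 1: all 'j' => match
  Position 2: ('o', 'a', 'f') => mismatch, stop
LCP = "kj" (length 2)

2


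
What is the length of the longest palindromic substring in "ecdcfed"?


Input: "ecdcfed"
Checking substrings for palindromes:
  [1:4] "cdc" (len 3) => palindrome
Longest palindromic substring: "cdc" with length 3

3


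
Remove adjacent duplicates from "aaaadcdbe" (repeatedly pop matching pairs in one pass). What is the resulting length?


Input: aaaadcdbe
Stack-based adjacent duplicate removal:
  Read 'a': push. Stack: a
  Read 'a': matches stack top 'a' => pop. Stack: (empty)
  Read 'a': push. Stack: a
  Read 'a': matches stack top 'a' => pop. Stack: (empty)
  Read 'd': push. Stack: d
  Read 'c': push. Stack: dc
  Read 'd': push. Stack: dcd
  Read 'b': push. Stack: dcdb
  Read 'e': push. Stack: dcdbe
Final stack: "dcdbe" (length 5)

5


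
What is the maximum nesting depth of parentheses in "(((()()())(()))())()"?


Input: "(((()()())(()))())()"
Tracking depth:
  Position 0 '(': depth becomes 1
  Position 1 '(': depth becomes 2
  Position 2 '(': depth becomes 3
  Position 3 '(': depth becomes 4
  Position 4 ')': depth becomes 3
  Position 5 '(': depth becomes 4
  Position 6 ')': depth becomes 3
  Position 7 '(': depth becomes 4
  Position 8 ')': depth becomes 3
  Position 9 ')': depth becomes 2
  Position 10 '(': depth becomes 3
  Position 11 '(': depth becomes 4
  Position 12 ')': depth becomes 3
  Position 13 ')': depth becomes 2
  Position 14 ')': depth becomes 1
  Position 15 '(': depth becomes 2
  Position 16 ')': depth becomes 1
  Position 17 ')': depth becomes 0
  Position 18 '(': depth becomes 1
  Position 19 ')': depth becomes 0
Maximum depth reached: 4

4


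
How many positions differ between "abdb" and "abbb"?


Comparing "abdb" and "abbb" position by position:
  Position 0: 'a' vs 'a' => same
  Position 1: 'b' vs 'b' => same
  Position 2: 'd' vs 'b' => DIFFER
  Position 3: 'b' vs 'b' => same
Positions that differ: 1

1


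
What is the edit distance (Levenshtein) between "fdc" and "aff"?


Computing edit distance: "fdc" -> "aff"
DP table:
           a    f    f
      0    1    2    3
  f   1    1    1    2
  d   2    2    2    2
  c   3    3    3    3
Edit distance = dp[3][3] = 3

3


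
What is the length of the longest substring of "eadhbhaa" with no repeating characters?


Input: "eadhbhaa"
Sliding window (track last position of each char):
  Position 0 ('e'): window [0,0] length 1 -- new best
  Position 1 ('a'): window [0,1] length 2 -- new best
  Position 2 ('d'): window [0,2] length 3 -- new best
  Position 3 ('h'): window [0,3] length 4 -- new best
  Position 4 ('b'): window [0,4] length 5 -- new best
  Position 5 ('h'): repeat (last at 3), move window start to 4
  Position 5 ('h'): window [4,5] length 2
  Position 6 ('a'): window [4,6] length 3
  Position 7 ('a'): repeat (last at 6), move window start to 7
  Position 7 ('a'): window [7,7] length 1
Longest substring with no repeats: "eadhb" with length 5

5


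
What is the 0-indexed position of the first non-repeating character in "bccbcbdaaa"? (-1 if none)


Input: bccbcbdaaa
Character frequencies:
  'a': 3
  'b': 3
  'c': 3
  'd': 1
Scanning left to right for freq == 1:
  Position 0 ('b'): freq=3, skip
  Position 1 ('c'): freq=3, skip
  Position 2 ('c'): freq=3, skip
  Position 3 ('b'): freq=3, skip
  Position 4 ('c'): freq=3, skip
  Position 5 ('b'): freq=3, skip
  Position 6 ('d'): unique! => answer = 6

6


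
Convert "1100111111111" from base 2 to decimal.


Input: "1100111111111" in base 2
Positional expansion:
  Digit '1' (value 1) x 2^12 = 4096
  Digit '1' (value 1) x 2^11 = 2048
  Digit '0' (value 0) x 2^10 = 0
  Digit '0' (value 0) x 2^9 = 0
  Digit '1' (value 1) x 2^8 = 256
  Digit '1' (value 1) x 2^7 = 128
  Digit '1' (value 1) x 2^6 = 64
  Digit '1' (value 1) x 2^5 = 32
  Digit '1' (value 1) x 2^4 = 16
  Digit '1' (value 1) x 2^3 = 8
  Digit '1' (value 1) x 2^2 = 4
  Digit '1' (value 1) x 2^1 = 2
  Digit '1' (value 1) x 2^0 = 1
Sum = 6655

6655


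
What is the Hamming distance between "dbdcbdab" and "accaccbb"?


Comparing "dbdcbdab" and "accaccbb" position by position:
  Position 0: 'd' vs 'a' => differ
  Position 1: 'b' vs 'c' => differ
  Position 2: 'd' vs 'c' => differ
  Position 3: 'c' vs 'a' => differ
  Position 4: 'b' vs 'c' => differ
  Position 5: 'd' vs 'c' => differ
  Position 6: 'a' vs 'b' => differ
  Position 7: 'b' vs 'b' => same
Total differences (Hamming distance): 7

7


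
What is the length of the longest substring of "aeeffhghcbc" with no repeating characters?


Input: "aeeffhghcbc"
Sliding window (track last position of each char):
  Position 0 ('a'): window [0,0] length 1 -- new best
  Position 1 ('e'): window [0,1] length 2 -- new best
  Position 2 ('e'): repeat (last at 1), move window start to 2
  Position 2 ('e'): window [2,2] length 1
  Position 3 ('f'): window [2,3] length 2
  Position 4 ('f'): repeat (last at 3), move window start to 4
  Position 4 ('f'): window [4,4] length 1
  Position 5 ('h'): window [4,5] length 2
  Position 6 ('g'): window [4,6] length 3 -- new best
  Position 7 ('h'): repeat (last at 5), move window start to 6
  Position 7 ('h'): window [6,7] length 2
  Position 8 ('c'): window [6,8] length 3
  Position 9 ('b'): window [6,9] length 4 -- new best
  Position 10 ('c'): repeat (last at 8), move window start to 9
  Position 10 ('c'): window [9,10] length 2
Longest substring with no repeats: "ghcb" with length 4

4


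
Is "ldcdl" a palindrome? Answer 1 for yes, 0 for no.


Input: ldcdl
Reversed: ldcdl
  Compare pos 0 ('l') with pos 4 ('l'): match
  Compare pos 1 ('d') with pos 3 ('d'): match
Result: palindrome

1


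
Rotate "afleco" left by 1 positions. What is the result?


Input: "afleco", rotate left by 1
First 1 characters: "a"
Remaining characters: "fleco"
Concatenate remaining + first: "fleco" + "a" = "flecoa"

flecoa


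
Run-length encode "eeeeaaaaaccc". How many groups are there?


Input: eeeeaaaaaccc
Scanning for consecutive runs:
  Group 1: 'e' x 4 (positions 0-3)
  Group 2: 'a' x 5 (positions 4-8)
  Group 3: 'c' x 3 (positions 9-11)
Total groups: 3

3


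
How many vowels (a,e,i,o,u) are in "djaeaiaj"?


Input: djaeaiaj
Checking each character:
  'd' at position 0: consonant
  'j' at position 1: consonant
  'a' at position 2: vowel (running total: 1)
  'e' at position 3: vowel (running total: 2)
  'a' at position 4: vowel (running total: 3)
  'i' at position 5: vowel (running total: 4)
  'a' at position 6: vowel (running total: 5)
  'j' at position 7: consonant
Total vowels: 5

5


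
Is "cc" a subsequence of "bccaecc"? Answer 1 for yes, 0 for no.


Check if "cc" is a subsequence of "bccaecc"
Greedy scan:
  Position 0 ('b'): no match needed
  Position 1 ('c'): matches sub[0] = 'c'
  Position 2 ('c'): matches sub[1] = 'c'
  Position 3 ('a'): no match needed
  Position 4 ('e'): no match needed
  Position 5 ('c'): no match needed
  Position 6 ('c'): no match needed
All 2 characters matched => is a subsequence

1


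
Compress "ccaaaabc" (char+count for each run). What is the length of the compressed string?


Input: ccaaaabc
Runs:
  'c' x 2 => "c2"
  'a' x 4 => "a4"
  'b' x 1 => "b1"
  'c' x 1 => "c1"
Compressed: "c2a4b1c1"
Compressed length: 8

8


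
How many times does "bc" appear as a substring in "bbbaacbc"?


Searching for "bc" in "bbbaacbc"
Scanning each position:
  Position 0: "bb" => no
  Position 1: "bb" => no
  Position 2: "ba" => no
  Position 3: "aa" => no
  Position 4: "ac" => no
  Position 5: "cb" => no
  Position 6: "bc" => MATCH
Total occurrences: 1

1


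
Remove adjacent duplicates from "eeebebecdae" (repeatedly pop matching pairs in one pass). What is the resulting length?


Input: eeebebecdae
Stack-based adjacent duplicate removal:
  Read 'e': push. Stack: e
  Read 'e': matches stack top 'e' => pop. Stack: (empty)
  Read 'e': push. Stack: e
  Read 'b': push. Stack: eb
  Read 'e': push. Stack: ebe
  Read 'b': push. Stack: ebeb
  Read 'e': push. Stack: ebebe
  Read 'c': push. Stack: ebebec
  Read 'd': push. Stack: ebebecd
  Read 'a': push. Stack: ebebecda
  Read 'e': push. Stack: ebebecdae
Final stack: "ebebecdae" (length 9)

9


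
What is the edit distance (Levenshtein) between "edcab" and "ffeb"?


Computing edit distance: "edcab" -> "ffeb"
DP table:
           f    f    e    b
      0    1    2    3    4
  e   1    1    2    2    3
  d   2    2    2    3    3
  c   3    3    3    3    4
  a   4    4    4    4    4
  b   5    5    5    5    4
Edit distance = dp[5][4] = 4

4


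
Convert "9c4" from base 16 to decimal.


Input: "9c4" in base 16
Positional expansion:
  Digit '9' (value 9) x 16^2 = 2304
  Digit 'c' (value 12) x 16^1 = 192
  Digit '4' (value 4) x 16^0 = 4
Sum = 2500

2500


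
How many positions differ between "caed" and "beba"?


Comparing "caed" and "beba" position by position:
  Position 0: 'c' vs 'b' => DIFFER
  Position 1: 'a' vs 'e' => DIFFER
  Position 2: 'e' vs 'b' => DIFFER
  Position 3: 'd' vs 'a' => DIFFER
Positions that differ: 4

4


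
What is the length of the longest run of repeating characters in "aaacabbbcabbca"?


Input: "aaacabbbcabbca"
Scanning for longest run:
  Position 1 ('a'): continues run of 'a', length=2
  Position 2 ('a'): continues run of 'a', length=3
  Position 3 ('c'): new char, reset run to 1
  Position 4 ('a'): new char, reset run to 1
  Position 5 ('b'): new char, reset run to 1
  Position 6 ('b'): continues run of 'b', length=2
  Position 7 ('b'): continues run of 'b', length=3
  Position 8 ('c'): new char, reset run to 1
  Position 9 ('a'): new char, reset run to 1
  Position 10 ('b'): new char, reset run to 1
  Position 11 ('b'): continues run of 'b', length=2
  Position 12 ('c'): new char, reset run to 1
  Position 13 ('a'): new char, reset run to 1
Longest run: 'a' with length 3

3


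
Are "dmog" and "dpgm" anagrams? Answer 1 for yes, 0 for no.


Strings: "dmog", "dpgm"
Sorted first:  dgmo
Sorted second: dgmp
Differ at position 3: 'o' vs 'p' => not anagrams

0


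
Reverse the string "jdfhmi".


Input: jdfhmi
Reading characters right to left:
  Position 5: 'i'
  Position 4: 'm'
  Position 3: 'h'
  Position 2: 'f'
  Position 1: 'd'
  Position 0: 'j'
Reversed: imhfdj

imhfdj


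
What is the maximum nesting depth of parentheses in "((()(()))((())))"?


Input: "((()(()))((())))"
Tracking depth:
  Position 0 '(': depth becomes 1
  Position 1 '(': depth becomes 2
  Position 2 '(': depth becomes 3
  Position 3 ')': depth becomes 2
  Position 4 '(': depth becomes 3
  Position 5 '(': depth becomes 4
  Position 6 ')': depth becomes 3
  Position 7 ')': depth becomes 2
  Position 8 ')': depth becomes 1
  Position 9 '(': depth becomes 2
  Position 10 '(': depth becomes 3
  Position 11 '(': depth becomes 4
  Position 12 ')': depth becomes 3
  Position 13 ')': depth becomes 2
  Position 14 ')': depth becomes 1
  Position 15 ')': depth becomes 0
Maximum depth reached: 4

4


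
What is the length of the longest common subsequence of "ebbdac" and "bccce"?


LCS of "ebbdac" and "bccce"
DP table:
           b    c    c    c    e
      0    0    0    0    0    0
  e   0    0    0    0    0    1
  b   0    1    1    1    1    1
  b   0    1    1    1    1    1
  d   0    1    1    1    1    1
  a   0    1    1    1    1    1
  c   0    1    2    2    2    2
LCS length = dp[6][5] = 2

2


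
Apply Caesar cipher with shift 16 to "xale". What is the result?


Caesar cipher: shift "xale" by 16
  'x' (pos 23) + 16 = pos 13 = 'n'
  'a' (pos 0) + 16 = pos 16 = 'q'
  'l' (pos 11) + 16 = pos 1 = 'b'
  'e' (pos 4) + 16 = pos 20 = 'u'
Result: nqbu

nqbu


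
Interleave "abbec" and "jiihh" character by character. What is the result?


Interleaving "abbec" and "jiihh":
  Position 0: 'a' from first, 'j' from second => "aj"
  Position 1: 'b' from first, 'i' from second => "bi"
  Position 2: 'b' from first, 'i' from second => "bi"
  Position 3: 'e' from first, 'h' from second => "eh"
  Position 4: 'c' from first, 'h' from second => "ch"
Result: ajbibiehch

ajbibiehch


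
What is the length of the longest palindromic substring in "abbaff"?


Input: "abbaff"
Checking substrings for palindromes:
  [0:4] "abba" (len 4) => palindrome
  [1:3] "bb" (len 2) => palindrome
  [4:6] "ff" (len 2) => palindrome
Longest palindromic substring: "abba" with length 4

4


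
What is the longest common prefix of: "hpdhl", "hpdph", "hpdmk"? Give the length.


Words: hpdhl, hpdph, hpdmk
  Position 0: all 'h' => match
  Position 1: all 'p' => match
  Position 2: all 'd' => match
  Position 3: ('h', 'p', 'm') => mismatch, stop
LCP = "hpd" (length 3)

3


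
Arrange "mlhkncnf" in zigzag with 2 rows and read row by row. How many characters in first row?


Zigzag "mlhkncnf" into 2 rows:
Placing characters:
  'm' => row 0
  'l' => row 1
  'h' => row 0
  'k' => row 1
  'n' => row 0
  'c' => row 1
  'n' => row 0
  'f' => row 1
Rows:
  Row 0: "mhnn"
  Row 1: "lkcf"
First row length: 4

4


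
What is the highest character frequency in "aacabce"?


Input: aacabce
Character counts:
  'a': 3
  'b': 1
  'c': 2
  'e': 1
Maximum frequency: 3

3


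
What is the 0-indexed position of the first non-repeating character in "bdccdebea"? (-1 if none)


Input: bdccdebea
Character frequencies:
  'a': 1
  'b': 2
  'c': 2
  'd': 2
  'e': 2
Scanning left to right for freq == 1:
  Position 0 ('b'): freq=2, skip
  Position 1 ('d'): freq=2, skip
  Position 2 ('c'): freq=2, skip
  Position 3 ('c'): freq=2, skip
  Position 4 ('d'): freq=2, skip
  Position 5 ('e'): freq=2, skip
  Position 6 ('b'): freq=2, skip
  Position 7 ('e'): freq=2, skip
  Position 8 ('a'): unique! => answer = 8

8


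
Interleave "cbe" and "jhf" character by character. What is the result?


Interleaving "cbe" and "jhf":
  Position 0: 'c' from first, 'j' from second => "cj"
  Position 1: 'b' from first, 'h' from second => "bh"
  Position 2: 'e' from first, 'f' from second => "ef"
Result: cjbhef

cjbhef


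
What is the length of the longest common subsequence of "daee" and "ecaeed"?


LCS of "daee" and "ecaeed"
DP table:
           e    c    a    e    e    d
      0    0    0    0    0    0    0
  d   0    0    0    0    0    0    1
  a   0    0    0    1    1    1    1
  e   0    1    1    1    2    2    2
  e   0    1    1    1    2    3    3
LCS length = dp[4][6] = 3

3


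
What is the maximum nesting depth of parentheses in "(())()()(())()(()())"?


Input: "(())()()(())()(()())"
Tracking depth:
  Position 0 '(': depth becomes 1
  Position 1 '(': depth becomes 2
  Position 2 ')': depth becomes 1
  Position 3 ')': depth becomes 0
  Position 4 '(': depth becomes 1
  Position 5 ')': depth becomes 0
  Position 6 '(': depth becomes 1
  Position 7 ')': depth becomes 0
  Position 8 '(': depth becomes 1
  Position 9 '(': depth becomes 2
  Position 10 ')': depth becomes 1
  Position 11 ')': depth becomes 0
  Position 12 '(': depth becomes 1
  Position 13 ')': depth becomes 0
  Position 14 '(': depth becomes 1
  Position 15 '(': depth becomes 2
  Position 16 ')': depth becomes 1
  Position 17 '(': depth becomes 2
  Position 18 ')': depth becomes 1
  Position 19 ')': depth becomes 0
Maximum depth reached: 2

2


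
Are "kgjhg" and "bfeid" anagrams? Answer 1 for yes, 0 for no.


Strings: "kgjhg", "bfeid"
Sorted first:  gghjk
Sorted second: bdefi
Differ at position 0: 'g' vs 'b' => not anagrams

0


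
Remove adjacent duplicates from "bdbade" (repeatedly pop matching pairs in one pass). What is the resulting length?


Input: bdbade
Stack-based adjacent duplicate removal:
  Read 'b': push. Stack: b
  Read 'd': push. Stack: bd
  Read 'b': push. Stack: bdb
  Read 'a': push. Stack: bdba
  Read 'd': push. Stack: bdbad
  Read 'e': push. Stack: bdbade
Final stack: "bdbade" (length 6)

6


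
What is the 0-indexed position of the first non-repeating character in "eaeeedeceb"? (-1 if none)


Input: eaeeedeceb
Character frequencies:
  'a': 1
  'b': 1
  'c': 1
  'd': 1
  'e': 6
Scanning left to right for freq == 1:
  Position 0 ('e'): freq=6, skip
  Position 1 ('a'): unique! => answer = 1

1


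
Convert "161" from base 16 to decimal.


Input: "161" in base 16
Positional expansion:
  Digit '1' (value 1) x 16^2 = 256
  Digit '6' (value 6) x 16^1 = 96
  Digit '1' (value 1) x 16^0 = 1
Sum = 353

353


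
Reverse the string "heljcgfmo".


Input: heljcgfmo
Reading characters right to left:
  Position 8: 'o'
  Position 7: 'm'
  Position 6: 'f'
  Position 5: 'g'
  Position 4: 'c'
  Position 3: 'j'
  Position 2: 'l'
  Position 1: 'e'
  Position 0: 'h'
Reversed: omfgcjleh

omfgcjleh


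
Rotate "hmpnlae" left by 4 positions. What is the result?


Input: "hmpnlae", rotate left by 4
First 4 characters: "hmpn"
Remaining characters: "lae"
Concatenate remaining + first: "lae" + "hmpn" = "laehmpn"

laehmpn


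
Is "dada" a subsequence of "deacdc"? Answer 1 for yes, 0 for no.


Check if "dada" is a subsequence of "deacdc"
Greedy scan:
  Position 0 ('d'): matches sub[0] = 'd'
  Position 1 ('e'): no match needed
  Position 2 ('a'): matches sub[1] = 'a'
  Position 3 ('c'): no match needed
  Position 4 ('d'): matches sub[2] = 'd'
  Position 5 ('c'): no match needed
Only matched 3/4 characters => not a subsequence

0


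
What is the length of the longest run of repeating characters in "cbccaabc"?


Input: "cbccaabc"
Scanning for longest run:
  Position 1 ('b'): new char, reset run to 1
  Position 2 ('c'): new char, reset run to 1
  Position 3 ('c'): continues run of 'c', length=2
  Position 4 ('a'): new char, reset run to 1
  Position 5 ('a'): continues run of 'a', length=2
  Position 6 ('b'): new char, reset run to 1
  Position 7 ('c'): new char, reset run to 1
Longest run: 'c' with length 2

2


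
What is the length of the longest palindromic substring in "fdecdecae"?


Input: "fdecdecae"
Checking substrings for palindromes:
  No multi-char palindromic substrings found
Longest palindromic substring: "f" with length 1

1


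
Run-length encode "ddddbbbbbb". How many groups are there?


Input: ddddbbbbbb
Scanning for consecutive runs:
  Group 1: 'd' x 4 (positions 0-3)
  Group 2: 'b' x 6 (positions 4-9)
Total groups: 2

2


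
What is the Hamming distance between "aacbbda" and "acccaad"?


Comparing "aacbbda" and "acccaad" position by position:
  Position 0: 'a' vs 'a' => same
  Position 1: 'a' vs 'c' => differ
  Position 2: 'c' vs 'c' => same
  Position 3: 'b' vs 'c' => differ
  Position 4: 'b' vs 'a' => differ
  Position 5: 'd' vs 'a' => differ
  Position 6: 'a' vs 'd' => differ
Total differences (Hamming distance): 5

5


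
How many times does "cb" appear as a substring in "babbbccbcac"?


Searching for "cb" in "babbbccbcac"
Scanning each position:
  Position 0: "ba" => no
  Position 1: "ab" => no
  Position 2: "bb" => no
  Position 3: "bb" => no
  Position 4: "bc" => no
  Position 5: "cc" => no
  Position 6: "cb" => MATCH
  Position 7: "bc" => no
  Position 8: "ca" => no
  Position 9: "ac" => no
Total occurrences: 1

1


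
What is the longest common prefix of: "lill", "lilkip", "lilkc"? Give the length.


Words: lill, lilkip, lilkc
  Position 0: all 'l' => match
  Position 1: all 'i' => match
  Position 2: all 'l' => match
  Position 3: ('l', 'k', 'k') => mismatch, stop
LCP = "lil" (length 3)

3


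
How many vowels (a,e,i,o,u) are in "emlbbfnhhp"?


Input: emlbbfnhhp
Checking each character:
  'e' at position 0: vowel (running total: 1)
  'm' at position 1: consonant
  'l' at position 2: consonant
  'b' at position 3: consonant
  'b' at position 4: consonant
  'f' at position 5: consonant
  'n' at position 6: consonant
  'h' at position 7: consonant
  'h' at position 8: consonant
  'p' at position 9: consonant
Total vowels: 1

1


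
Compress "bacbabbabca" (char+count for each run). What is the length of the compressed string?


Input: bacbabbabca
Runs:
  'b' x 1 => "b1"
  'a' x 1 => "a1"
  'c' x 1 => "c1"
  'b' x 1 => "b1"
  'a' x 1 => "a1"
  'b' x 2 => "b2"
  'a' x 1 => "a1"
  'b' x 1 => "b1"
  'c' x 1 => "c1"
  'a' x 1 => "a1"
Compressed: "b1a1c1b1a1b2a1b1c1a1"
Compressed length: 20

20


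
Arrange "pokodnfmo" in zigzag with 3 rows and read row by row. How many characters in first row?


Zigzag "pokodnfmo" into 3 rows:
Placing characters:
  'p' => row 0
  'o' => row 1
  'k' => row 2
  'o' => row 1
  'd' => row 0
  'n' => row 1
  'f' => row 2
  'm' => row 1
  'o' => row 0
Rows:
  Row 0: "pdo"
  Row 1: "oonm"
  Row 2: "kf"
First row length: 3

3


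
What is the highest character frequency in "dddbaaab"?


Input: dddbaaab
Character counts:
  'a': 3
  'b': 2
  'd': 3
Maximum frequency: 3

3


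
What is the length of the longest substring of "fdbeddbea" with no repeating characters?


Input: "fdbeddbea"
Sliding window (track last position of each char):
  Position 0 ('f'): window [0,0] length 1 -- new best
  Position 1 ('d'): window [0,1] length 2 -- new best
  Position 2 ('b'): window [0,2] length 3 -- new best
  Position 3 ('e'): window [0,3] length 4 -- new best
  Position 4 ('d'): repeat (last at 1), move window start to 2
  Position 4 ('d'): window [2,4] length 3
  Position 5 ('d'): repeat (last at 4), move window start to 5
  Position 5 ('d'): window [5,5] length 1
  Position 6 ('b'): window [5,6] length 2
  Position 7 ('e'): window [5,7] length 3
  Position 8 ('a'): window [5,8] length 4
Longest substring with no repeats: "fdbe" with length 4

4


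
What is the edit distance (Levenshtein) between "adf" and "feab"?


Computing edit distance: "adf" -> "feab"
DP table:
           f    e    a    b
      0    1    2    3    4
  a   1    1    2    2    3
  d   2    2    2    3    3
  f   3    2    3    3    4
Edit distance = dp[3][4] = 4

4


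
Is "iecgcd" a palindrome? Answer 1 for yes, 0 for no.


Input: iecgcd
Reversed: dcgcei
  Compare pos 0 ('i') with pos 5 ('d'): MISMATCH
  Compare pos 1 ('e') with pos 4 ('c'): MISMATCH
  Compare pos 2 ('c') with pos 3 ('g'): MISMATCH
Result: not a palindrome

0


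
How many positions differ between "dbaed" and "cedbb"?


Comparing "dbaed" and "cedbb" position by position:
  Position 0: 'd' vs 'c' => DIFFER
  Position 1: 'b' vs 'e' => DIFFER
  Position 2: 'a' vs 'd' => DIFFER
  Position 3: 'e' vs 'b' => DIFFER
  Position 4: 'd' vs 'b' => DIFFER
Positions that differ: 5

5


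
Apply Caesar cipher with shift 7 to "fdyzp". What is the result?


Caesar cipher: shift "fdyzp" by 7
  'f' (pos 5) + 7 = pos 12 = 'm'
  'd' (pos 3) + 7 = pos 10 = 'k'
  'y' (pos 24) + 7 = pos 5 = 'f'
  'z' (pos 25) + 7 = pos 6 = 'g'
  'p' (pos 15) + 7 = pos 22 = 'w'
Result: mkfgw

mkfgw


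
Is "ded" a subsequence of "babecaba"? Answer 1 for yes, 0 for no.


Check if "ded" is a subsequence of "babecaba"
Greedy scan:
  Position 0 ('b'): no match needed
  Position 1 ('a'): no match needed
  Position 2 ('b'): no match needed
  Position 3 ('e'): no match needed
  Position 4 ('c'): no match needed
  Position 5 ('a'): no match needed
  Position 6 ('b'): no match needed
  Position 7 ('a'): no match needed
Only matched 0/3 characters => not a subsequence

0


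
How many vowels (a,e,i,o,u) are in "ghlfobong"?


Input: ghlfobong
Checking each character:
  'g' at position 0: consonant
  'h' at position 1: consonant
  'l' at position 2: consonant
  'f' at position 3: consonant
  'o' at position 4: vowel (running total: 1)
  'b' at position 5: consonant
  'o' at position 6: vowel (running total: 2)
  'n' at position 7: consonant
  'g' at position 8: consonant
Total vowels: 2

2


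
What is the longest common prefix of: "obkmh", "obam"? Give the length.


Words: obkmh, obam
  Position 0: all 'o' => match
  Position 1: all 'b' => match
  Position 2: ('k', 'a') => mismatch, stop
LCP = "ob" (length 2)

2


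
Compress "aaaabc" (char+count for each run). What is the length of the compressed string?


Input: aaaabc
Runs:
  'a' x 4 => "a4"
  'b' x 1 => "b1"
  'c' x 1 => "c1"
Compressed: "a4b1c1"
Compressed length: 6

6


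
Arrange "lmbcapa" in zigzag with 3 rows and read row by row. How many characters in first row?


Zigzag "lmbcapa" into 3 rows:
Placing characters:
  'l' => row 0
  'm' => row 1
  'b' => row 2
  'c' => row 1
  'a' => row 0
  'p' => row 1
  'a' => row 2
Rows:
  Row 0: "la"
  Row 1: "mcp"
  Row 2: "ba"
First row length: 2

2


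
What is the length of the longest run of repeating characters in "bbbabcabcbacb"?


Input: "bbbabcabcbacb"
Scanning for longest run:
  Position 1 ('b'): continues run of 'b', length=2
  Position 2 ('b'): continues run of 'b', length=3
  Position 3 ('a'): new char, reset run to 1
  Position 4 ('b'): new char, reset run to 1
  Position 5 ('c'): new char, reset run to 1
  Position 6 ('a'): new char, reset run to 1
  Position 7 ('b'): new char, reset run to 1
  Position 8 ('c'): new char, reset run to 1
  Position 9 ('b'): new char, reset run to 1
  Position 10 ('a'): new char, reset run to 1
  Position 11 ('c'): new char, reset run to 1
  Position 12 ('b'): new char, reset run to 1
Longest run: 'b' with length 3

3


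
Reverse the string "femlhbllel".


Input: femlhbllel
Reading characters right to left:
  Position 9: 'l'
  Position 8: 'e'
  Position 7: 'l'
  Position 6: 'l'
  Position 5: 'b'
  Position 4: 'h'
  Position 3: 'l'
  Position 2: 'm'
  Position 1: 'e'
  Position 0: 'f'
Reversed: lellbhlmef

lellbhlmef


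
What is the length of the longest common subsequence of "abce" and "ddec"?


LCS of "abce" and "ddec"
DP table:
           d    d    e    c
      0    0    0    0    0
  a   0    0    0    0    0
  b   0    0    0    0    0
  c   0    0    0    0    1
  e   0    0    0    1    1
LCS length = dp[4][4] = 1

1


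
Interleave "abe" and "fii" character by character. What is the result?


Interleaving "abe" and "fii":
  Position 0: 'a' from first, 'f' from second => "af"
  Position 1: 'b' from first, 'i' from second => "bi"
  Position 2: 'e' from first, 'i' from second => "ei"
Result: afbiei

afbiei


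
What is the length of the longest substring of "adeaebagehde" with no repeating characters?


Input: "adeaebagehde"
Sliding window (track last position of each char):
  Position 0 ('a'): window [0,0] length 1 -- new best
  Position 1 ('d'): window [0,1] length 2 -- new best
  Position 2 ('e'): window [0,2] length 3 -- new best
  Position 3 ('a'): repeat (last at 0), move window start to 1
  Position 3 ('a'): window [1,3] length 3
  Position 4 ('e'): repeat (last at 2), move window start to 3
  Position 4 ('e'): window [3,4] length 2
  Position 5 ('b'): window [3,5] length 3
  Position 6 ('a'): repeat (last at 3), move window start to 4
  Position 6 ('a'): window [4,6] length 3
  Position 7 ('g'): window [4,7] length 4 -- new best
  Position 8 ('e'): repeat (last at 4), move window start to 5
  Position 8 ('e'): window [5,8] length 4
  Position 9 ('h'): window [5,9] length 5 -- new best
  Position 10 ('d'): window [5,10] length 6 -- new best
  Position 11 ('e'): repeat (last at 8), move window start to 9
  Position 11 ('e'): window [9,11] length 3
Longest substring with no repeats: "bagehd" with length 6

6


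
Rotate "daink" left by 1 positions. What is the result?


Input: "daink", rotate left by 1
First 1 characters: "d"
Remaining characters: "aink"
Concatenate remaining + first: "aink" + "d" = "ainkd"

ainkd


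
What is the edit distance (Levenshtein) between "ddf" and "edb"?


Computing edit distance: "ddf" -> "edb"
DP table:
           e    d    b
      0    1    2    3
  d   1    1    1    2
  d   2    2    1    2
  f   3    3    2    2
Edit distance = dp[3][3] = 2

2


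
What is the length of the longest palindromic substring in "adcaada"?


Input: "adcaada"
Checking substrings for palindromes:
  [4:7] "ada" (len 3) => palindrome
  [3:5] "aa" (len 2) => palindrome
Longest palindromic substring: "ada" with length 3

3


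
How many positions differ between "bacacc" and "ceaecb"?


Comparing "bacacc" and "ceaecb" position by position:
  Position 0: 'b' vs 'c' => DIFFER
  Position 1: 'a' vs 'e' => DIFFER
  Position 2: 'c' vs 'a' => DIFFER
  Position 3: 'a' vs 'e' => DIFFER
  Position 4: 'c' vs 'c' => same
  Position 5: 'c' vs 'b' => DIFFER
Positions that differ: 5

5


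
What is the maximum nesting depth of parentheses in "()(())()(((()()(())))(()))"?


Input: "()(())()(((()()(())))(()))"
Tracking depth:
  Position 0 '(': depth becomes 1
  Position 1 ')': depth becomes 0
  Position 2 '(': depth becomes 1
  Position 3 '(': depth becomes 2
  Position 4 ')': depth becomes 1
  Position 5 ')': depth becomes 0
  Position 6 '(': depth becomes 1
  Position 7 ')': depth becomes 0
  Position 8 '(': depth becomes 1
  Position 9 '(': depth becomes 2
  Position 10 '(': depth becomes 3
  Position 11 '(': depth becomes 4
  Position 12 ')': depth becomes 3
  Position 13 '(': depth becomes 4
  Position 14 ')': depth becomes 3
  Position 15 '(': depth becomes 4
  Position 16 '(': depth becomes 5
  Position 17 ')': depth becomes 4
  Position 18 ')': depth becomes 3
  Position 19 ')': depth becomes 2
  Position 20 ')': depth becomes 1
  Position 21 '(': depth becomes 2
  Position 22 '(': depth becomes 3
  Position 23 ')': depth becomes 2
  Position 24 ')': depth becomes 1
  Position 25 ')': depth becomes 0
Maximum depth reached: 5

5


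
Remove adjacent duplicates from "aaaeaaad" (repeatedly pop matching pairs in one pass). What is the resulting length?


Input: aaaeaaad
Stack-based adjacent duplicate removal:
  Read 'a': push. Stack: a
  Read 'a': matches stack top 'a' => pop. Stack: (empty)
  Read 'a': push. Stack: a
  Read 'e': push. Stack: ae
  Read 'a': push. Stack: aea
  Read 'a': matches stack top 'a' => pop. Stack: ae
  Read 'a': push. Stack: aea
  Read 'd': push. Stack: aead
Final stack: "aead" (length 4)

4


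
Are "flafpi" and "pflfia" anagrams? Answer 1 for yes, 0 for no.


Strings: "flafpi", "pflfia"
Sorted first:  affilp
Sorted second: affilp
Sorted forms match => anagrams

1


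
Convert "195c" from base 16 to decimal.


Input: "195c" in base 16
Positional expansion:
  Digit '1' (value 1) x 16^3 = 4096
  Digit '9' (value 9) x 16^2 = 2304
  Digit '5' (value 5) x 16^1 = 80
  Digit 'c' (value 12) x 16^0 = 12
Sum = 6492

6492


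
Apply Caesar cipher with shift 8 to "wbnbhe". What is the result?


Caesar cipher: shift "wbnbhe" by 8
  'w' (pos 22) + 8 = pos 4 = 'e'
  'b' (pos 1) + 8 = pos 9 = 'j'
  'n' (pos 13) + 8 = pos 21 = 'v'
  'b' (pos 1) + 8 = pos 9 = 'j'
  'h' (pos 7) + 8 = pos 15 = 'p'
  'e' (pos 4) + 8 = pos 12 = 'm'
Result: ejvjpm

ejvjpm


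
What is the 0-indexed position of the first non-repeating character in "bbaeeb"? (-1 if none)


Input: bbaeeb
Character frequencies:
  'a': 1
  'b': 3
  'e': 2
Scanning left to right for freq == 1:
  Position 0 ('b'): freq=3, skip
  Position 1 ('b'): freq=3, skip
  Position 2 ('a'): unique! => answer = 2

2


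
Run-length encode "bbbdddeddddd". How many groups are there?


Input: bbbdddeddddd
Scanning for consecutive runs:
  Group 1: 'b' x 3 (positions 0-2)
  Group 2: 'd' x 3 (positions 3-5)
  Group 3: 'e' x 1 (positions 6-6)
  Group 4: 'd' x 5 (positions 7-11)
Total groups: 4

4


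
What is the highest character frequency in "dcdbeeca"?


Input: dcdbeeca
Character counts:
  'a': 1
  'b': 1
  'c': 2
  'd': 2
  'e': 2
Maximum frequency: 2

2


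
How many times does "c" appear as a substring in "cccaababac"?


Searching for "c" in "cccaababac"
Scanning each position:
  Position 0: "c" => MATCH
  Position 1: "c" => MATCH
  Position 2: "c" => MATCH
  Position 3: "a" => no
  Position 4: "a" => no
  Position 5: "b" => no
  Position 6: "a" => no
  Position 7: "b" => no
  Position 8: "a" => no
  Position 9: "c" => MATCH
Total occurrences: 4

4


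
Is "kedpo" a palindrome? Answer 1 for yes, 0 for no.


Input: kedpo
Reversed: opdek
  Compare pos 0 ('k') with pos 4 ('o'): MISMATCH
  Compare pos 1 ('e') with pos 3 ('p'): MISMATCH
Result: not a palindrome

0


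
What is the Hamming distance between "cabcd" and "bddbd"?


Comparing "cabcd" and "bddbd" position by position:
  Position 0: 'c' vs 'b' => differ
  Position 1: 'a' vs 'd' => differ
  Position 2: 'b' vs 'd' => differ
  Position 3: 'c' vs 'b' => differ
  Position 4: 'd' vs 'd' => same
Total differences (Hamming distance): 4

4
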